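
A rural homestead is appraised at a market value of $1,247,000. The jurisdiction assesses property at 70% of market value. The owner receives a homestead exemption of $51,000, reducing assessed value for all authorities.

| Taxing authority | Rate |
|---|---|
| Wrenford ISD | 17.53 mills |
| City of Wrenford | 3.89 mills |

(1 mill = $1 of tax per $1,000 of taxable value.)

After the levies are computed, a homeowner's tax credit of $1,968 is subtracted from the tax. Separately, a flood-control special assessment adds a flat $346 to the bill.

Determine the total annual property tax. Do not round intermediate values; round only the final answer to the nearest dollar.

$15,983

Assessed value = $1,247,000 × 0.7 = $872,900
Taxable value = $872,900 − $51,000 = $821,900
Wrenford ISD: $821,900 × 0.01753 = $14,407.907
City of Wrenford: $821,900 × 0.00389 = $3,197.191
Levies subtotal = $17,605.098
After credit = $17,605.098 − $1,968 = $15,637.098
Total = $15,637.098 + $346 = $15,983.098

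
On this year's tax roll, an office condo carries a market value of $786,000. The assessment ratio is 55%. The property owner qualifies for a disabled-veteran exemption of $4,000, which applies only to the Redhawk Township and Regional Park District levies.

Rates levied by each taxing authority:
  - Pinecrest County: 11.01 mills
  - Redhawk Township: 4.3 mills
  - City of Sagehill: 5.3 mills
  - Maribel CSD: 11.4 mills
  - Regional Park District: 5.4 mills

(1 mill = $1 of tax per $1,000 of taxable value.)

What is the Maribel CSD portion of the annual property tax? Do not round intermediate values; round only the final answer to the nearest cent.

Assessed value = $786,000 × 0.55 = $432,300
Maribel CSD taxable value = $432,300 (exemption does not apply)
Maribel CSD levy = $432,300 × 0.0114 = $4,928.22

$4,928.22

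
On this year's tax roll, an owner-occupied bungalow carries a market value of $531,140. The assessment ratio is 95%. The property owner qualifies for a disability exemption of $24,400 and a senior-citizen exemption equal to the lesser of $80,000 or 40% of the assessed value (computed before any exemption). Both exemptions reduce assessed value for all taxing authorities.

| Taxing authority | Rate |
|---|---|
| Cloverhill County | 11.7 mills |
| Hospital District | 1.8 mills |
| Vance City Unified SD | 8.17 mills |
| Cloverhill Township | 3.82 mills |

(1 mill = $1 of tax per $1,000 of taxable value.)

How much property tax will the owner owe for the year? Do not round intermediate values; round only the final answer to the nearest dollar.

$10,201

Assessed value = $531,140 × 0.95 = $504,583
Senior-citizen exemption = min($80,000, 40% × $504,583) = min($80,000, $201,833.2) = $80,000 (dollar cap binds)
Taxable value = $504,583 − $24,400 − $80,000 = $400,183
Cloverhill County: $400,183 × 0.0117 = $4,682.1411
Hospital District: $400,183 × 0.0018 = $720.3294
Vance City Unified SD: $400,183 × 0.00817 = $3,269.49511
Cloverhill Township: $400,183 × 0.00382 = $1,528.69906
Total = $10,200.66467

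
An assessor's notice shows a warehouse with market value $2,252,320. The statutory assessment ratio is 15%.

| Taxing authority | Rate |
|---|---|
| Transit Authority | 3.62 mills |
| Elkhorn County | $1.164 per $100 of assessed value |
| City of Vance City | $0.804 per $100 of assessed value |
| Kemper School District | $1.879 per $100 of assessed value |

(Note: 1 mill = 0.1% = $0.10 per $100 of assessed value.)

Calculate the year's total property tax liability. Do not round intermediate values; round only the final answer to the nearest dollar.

$14,220

Assessed value = $2,252,320 × 0.15 = $337,848
Transit Authority: $337,848 × 0.00362 = $1,223.00976
Elkhorn County: $337,848 × 0.01164 = $3,932.55072
City of Vance City: $337,848 × 0.00804 = $2,716.29792
Kemper School District: $337,848 × 0.01879 = $6,348.16392
Total = $14,220.02232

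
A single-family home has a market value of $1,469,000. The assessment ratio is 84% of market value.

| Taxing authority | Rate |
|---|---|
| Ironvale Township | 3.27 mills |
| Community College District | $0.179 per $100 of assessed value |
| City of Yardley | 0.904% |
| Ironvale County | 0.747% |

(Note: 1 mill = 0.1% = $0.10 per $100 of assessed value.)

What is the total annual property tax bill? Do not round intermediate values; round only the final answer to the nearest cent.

Assessed value = $1,469,000 × 0.84 = $1,233,960
Ironvale Township: $1,233,960 × 0.00327 = $4,035.0492
Community College District: $1,233,960 × 0.00179 = $2,208.7884
City of Yardley: $1,233,960 × 0.00904 = $11,154.9984
Ironvale County: $1,233,960 × 0.00747 = $9,217.6812
Total = $26,616.5172

$26,616.52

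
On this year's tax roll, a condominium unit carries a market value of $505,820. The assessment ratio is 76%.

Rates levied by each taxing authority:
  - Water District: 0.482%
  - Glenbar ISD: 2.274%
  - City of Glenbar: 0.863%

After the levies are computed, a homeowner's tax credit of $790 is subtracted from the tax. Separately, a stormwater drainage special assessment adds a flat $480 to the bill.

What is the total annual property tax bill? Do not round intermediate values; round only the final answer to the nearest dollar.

Assessed value = $505,820 × 0.76 = $384,423.2
Water District: $384,423.2 × 0.00482 = $1,852.919824
Glenbar ISD: $384,423.2 × 0.02274 = $8,741.783568
City of Glenbar: $384,423.2 × 0.00863 = $3,317.572216
Levies subtotal = $13,912.275608
After credit = $13,912.275608 − $790 = $13,122.275608
Total = $13,122.275608 + $480 = $13,602.275608

$13,602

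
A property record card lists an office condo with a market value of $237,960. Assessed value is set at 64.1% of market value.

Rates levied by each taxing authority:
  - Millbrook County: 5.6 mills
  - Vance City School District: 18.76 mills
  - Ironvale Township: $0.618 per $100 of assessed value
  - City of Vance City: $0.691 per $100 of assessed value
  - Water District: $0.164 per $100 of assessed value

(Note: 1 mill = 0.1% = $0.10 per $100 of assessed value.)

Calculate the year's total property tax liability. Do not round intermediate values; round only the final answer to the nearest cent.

$5,962.49

Assessed value = $237,960 × 0.641 = $152,532.36
Millbrook County: $152,532.36 × 0.0056 = $854.181216
Vance City School District: $152,532.36 × 0.01876 = $2,861.5070736
Ironvale Township: $152,532.36 × 0.00618 = $942.6499848
City of Vance City: $152,532.36 × 0.00691 = $1,053.9986076
Water District: $152,532.36 × 0.00164 = $250.1530704
Total = $5,962.4899524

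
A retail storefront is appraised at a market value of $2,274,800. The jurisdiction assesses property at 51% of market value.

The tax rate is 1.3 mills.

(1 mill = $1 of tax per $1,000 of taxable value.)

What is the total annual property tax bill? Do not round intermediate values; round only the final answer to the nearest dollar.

$1,508

Assessed value = $2,274,800 × 0.51 = $1,160,148
Tax = $1,160,148 × 0.0013 = $1,508.1924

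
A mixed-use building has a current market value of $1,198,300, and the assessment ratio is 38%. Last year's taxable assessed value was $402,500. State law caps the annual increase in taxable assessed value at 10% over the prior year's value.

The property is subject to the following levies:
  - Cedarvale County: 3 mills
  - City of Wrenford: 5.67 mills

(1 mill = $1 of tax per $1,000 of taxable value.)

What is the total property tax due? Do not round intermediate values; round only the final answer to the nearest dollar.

Uncapped assessed value = $1,198,300 × 0.38 = $455,354
Cap limit = $402,500 × 1.1 = $442,750
Taxable assessed value = min($455,354, $442,750) = $442,750 (cap binds)
Cedarvale County: $442,750 × 0.003 = $1,328.25
City of Wrenford: $442,750 × 0.00567 = $2,510.3925
Total = $3,838.6425

$3,839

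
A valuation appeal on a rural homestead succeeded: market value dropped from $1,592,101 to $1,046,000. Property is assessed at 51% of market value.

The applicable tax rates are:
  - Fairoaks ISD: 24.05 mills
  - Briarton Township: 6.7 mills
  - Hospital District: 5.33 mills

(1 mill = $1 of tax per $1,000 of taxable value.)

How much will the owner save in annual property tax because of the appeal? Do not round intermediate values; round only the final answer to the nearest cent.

Old assessed value = $1,592,101 × 0.51 = $811,971.51
New assessed value = $1,046,000 × 0.51 = $533,460
Combined rate = 0.02405 + 0.0067 + 0.00533 = 0.03608
Old tax = $811,971.51 × 0.03608 = $29,295.9320808
New tax = $533,460 × 0.03608 = $19,247.2368
Reduction = $29,295.9320808 − $19,247.2368 = $10,048.6952808

$10,048.70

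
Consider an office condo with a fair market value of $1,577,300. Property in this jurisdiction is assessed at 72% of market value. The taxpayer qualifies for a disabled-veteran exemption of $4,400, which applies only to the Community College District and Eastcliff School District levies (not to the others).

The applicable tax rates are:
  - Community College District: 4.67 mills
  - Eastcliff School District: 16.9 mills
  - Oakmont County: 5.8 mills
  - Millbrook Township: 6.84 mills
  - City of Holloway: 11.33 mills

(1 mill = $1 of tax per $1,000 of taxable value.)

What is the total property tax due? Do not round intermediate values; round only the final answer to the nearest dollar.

Assessed value = $1,577,300 × 0.72 = $1,135,656
Community College District: ($1,135,656 − $4,400) × 0.00467 = $1,131,256 × 0.00467 = $5,282.96552
Eastcliff School District: ($1,135,656 − $4,400) × 0.0169 = $1,131,256 × 0.0169 = $19,118.2264
Oakmont County: $1,135,656 × 0.0058 = $6,586.8048
Millbrook Township: $1,135,656 × 0.00684 = $7,767.88704
City of Holloway: $1,135,656 × 0.01133 = $12,866.98248
Total = $51,622.86624

$51,623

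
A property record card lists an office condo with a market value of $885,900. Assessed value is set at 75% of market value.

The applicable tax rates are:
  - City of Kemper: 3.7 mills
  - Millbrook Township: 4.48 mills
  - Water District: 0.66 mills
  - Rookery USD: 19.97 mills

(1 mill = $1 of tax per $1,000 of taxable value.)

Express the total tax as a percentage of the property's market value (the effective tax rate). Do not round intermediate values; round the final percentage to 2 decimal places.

Assessed value = $885,900 × 0.75 = $664,425
City of Kemper: $664,425 × 0.0037 = $2,458.3725
Millbrook Township: $664,425 × 0.00448 = $2,976.624
Water District: $664,425 × 0.00066 = $438.5205
Rookery USD: $664,425 × 0.01997 = $13,268.56725
Total tax = $19,142.08425
Effective rate = $19,142.08425 ÷ $885,900 = 2.16% of market value

2.16%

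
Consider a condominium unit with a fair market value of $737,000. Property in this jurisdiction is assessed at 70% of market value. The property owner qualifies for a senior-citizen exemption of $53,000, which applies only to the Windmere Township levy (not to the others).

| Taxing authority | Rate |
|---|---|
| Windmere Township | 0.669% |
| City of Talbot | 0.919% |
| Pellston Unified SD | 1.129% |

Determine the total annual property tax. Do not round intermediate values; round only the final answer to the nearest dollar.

$13,662

Assessed value = $737,000 × 0.7 = $515,900
Windmere Township: ($515,900 − $53,000) × 0.00669 = $462,900 × 0.00669 = $3,096.801
City of Talbot: $515,900 × 0.00919 = $4,741.121
Pellston Unified SD: $515,900 × 0.01129 = $5,824.511
Total = $13,662.433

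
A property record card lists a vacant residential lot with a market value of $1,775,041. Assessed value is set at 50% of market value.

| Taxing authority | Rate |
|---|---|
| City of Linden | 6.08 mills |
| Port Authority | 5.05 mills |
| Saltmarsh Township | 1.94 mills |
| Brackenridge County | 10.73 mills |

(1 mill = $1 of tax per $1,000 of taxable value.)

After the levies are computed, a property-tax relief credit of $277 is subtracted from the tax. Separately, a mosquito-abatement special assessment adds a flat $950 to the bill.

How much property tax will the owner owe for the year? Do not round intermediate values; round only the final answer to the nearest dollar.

Assessed value = $1,775,041 × 0.5 = $887,520.5
City of Linden: $887,520.5 × 0.00608 = $5,396.12464
Port Authority: $887,520.5 × 0.00505 = $4,481.978525
Saltmarsh Township: $887,520.5 × 0.00194 = $1,721.78977
Brackenridge County: $887,520.5 × 0.01073 = $9,523.094965
Levies subtotal = $21,122.9879
After credit = $21,122.9879 − $277 = $20,845.9879
Total = $20,845.9879 + $950 = $21,795.9879

$21,796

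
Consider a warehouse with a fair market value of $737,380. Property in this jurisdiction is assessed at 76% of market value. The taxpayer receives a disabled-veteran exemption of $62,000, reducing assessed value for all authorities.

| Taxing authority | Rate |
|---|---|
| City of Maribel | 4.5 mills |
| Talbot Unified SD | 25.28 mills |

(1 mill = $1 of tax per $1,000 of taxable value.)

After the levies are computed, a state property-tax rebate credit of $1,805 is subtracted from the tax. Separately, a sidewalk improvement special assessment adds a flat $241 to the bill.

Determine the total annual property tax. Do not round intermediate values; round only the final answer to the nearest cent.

Assessed value = $737,380 × 0.76 = $560,408.8
Taxable value = $560,408.8 − $62,000 = $498,408.8
City of Maribel: $498,408.8 × 0.0045 = $2,242.8396
Talbot Unified SD: $498,408.8 × 0.02528 = $12,599.774464
Levies subtotal = $14,842.614064
After credit = $14,842.614064 − $1,805 = $13,037.614064
Total = $13,037.614064 + $241 = $13,278.614064

$13,278.61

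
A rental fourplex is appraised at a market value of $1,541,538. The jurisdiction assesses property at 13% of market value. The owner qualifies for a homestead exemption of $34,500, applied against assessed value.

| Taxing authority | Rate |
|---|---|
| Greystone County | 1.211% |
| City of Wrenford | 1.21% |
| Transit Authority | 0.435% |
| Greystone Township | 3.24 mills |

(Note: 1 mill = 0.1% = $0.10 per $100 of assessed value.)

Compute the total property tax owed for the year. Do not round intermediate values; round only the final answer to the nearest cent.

Assessed value = $1,541,538 × 0.13 = $200,399.94
Taxable value = $200,399.94 − $34,500 = $165,899.94
Greystone County: $165,899.94 × 0.01211 = $2,009.0482734
City of Wrenford: $165,899.94 × 0.0121 = $2,007.389274
Transit Authority: $165,899.94 × 0.00435 = $721.664739
Greystone Township: $165,899.94 × 0.00324 = $537.5158056
Total = $5,275.618092

$5,275.62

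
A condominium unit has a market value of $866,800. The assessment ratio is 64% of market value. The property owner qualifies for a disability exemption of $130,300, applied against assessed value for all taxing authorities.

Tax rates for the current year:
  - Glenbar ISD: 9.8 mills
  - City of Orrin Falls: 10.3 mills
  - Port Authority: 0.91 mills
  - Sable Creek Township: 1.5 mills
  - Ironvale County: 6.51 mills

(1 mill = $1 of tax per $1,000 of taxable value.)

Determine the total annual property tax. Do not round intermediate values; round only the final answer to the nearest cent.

Assessed value = $866,800 × 0.64 = $554,752
Taxable value = $554,752 − $130,300 = $424,452
Glenbar ISD: $424,452 × 0.0098 = $4,159.6296
City of Orrin Falls: $424,452 × 0.0103 = $4,371.8556
Port Authority: $424,452 × 0.00091 = $386.25132
Sable Creek Township: $424,452 × 0.0015 = $636.678
Ironvale County: $424,452 × 0.00651 = $2,763.18252
Total = $4,159.6296 + $4,371.8556 + $386.25132 + $636.678 + $2,763.18252 = $12,317.59704

$12,317.60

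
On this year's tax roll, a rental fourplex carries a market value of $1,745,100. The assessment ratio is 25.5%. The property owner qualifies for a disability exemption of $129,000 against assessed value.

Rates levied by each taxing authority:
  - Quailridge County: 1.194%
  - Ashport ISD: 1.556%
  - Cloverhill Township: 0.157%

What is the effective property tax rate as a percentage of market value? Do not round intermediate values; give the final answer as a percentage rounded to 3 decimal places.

0.526%

Assessed value = $1,745,100 × 0.255 = $445,000.5
Taxable value = $445,000.5 − $129,000 = $316,000.5
Quailridge County: $316,000.5 × 0.01194 = $3,773.04597
Ashport ISD: $316,000.5 × 0.01556 = $4,916.96778
Cloverhill Township: $316,000.5 × 0.00157 = $496.120785
Total tax = $9,186.134535
Effective rate = $9,186.134535 ÷ $1,745,100 = 0.526% of market value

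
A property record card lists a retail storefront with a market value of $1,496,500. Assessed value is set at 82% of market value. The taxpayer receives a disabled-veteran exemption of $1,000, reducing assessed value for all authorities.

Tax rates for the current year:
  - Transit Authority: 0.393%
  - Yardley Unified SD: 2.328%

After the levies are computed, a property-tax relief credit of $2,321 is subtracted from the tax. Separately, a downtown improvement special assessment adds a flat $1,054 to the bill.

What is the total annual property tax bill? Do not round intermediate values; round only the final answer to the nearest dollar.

Assessed value = $1,496,500 × 0.82 = $1,227,130
Taxable value = $1,227,130 − $1,000 = $1,226,130
Transit Authority: $1,226,130 × 0.00393 = $4,818.6909
Yardley Unified SD: $1,226,130 × 0.02328 = $28,544.3064
Levies subtotal = $33,362.9973
After credit = $33,362.9973 − $2,321 = $31,041.9973
Total = $31,041.9973 + $1,054 = $32,095.9973

$32,096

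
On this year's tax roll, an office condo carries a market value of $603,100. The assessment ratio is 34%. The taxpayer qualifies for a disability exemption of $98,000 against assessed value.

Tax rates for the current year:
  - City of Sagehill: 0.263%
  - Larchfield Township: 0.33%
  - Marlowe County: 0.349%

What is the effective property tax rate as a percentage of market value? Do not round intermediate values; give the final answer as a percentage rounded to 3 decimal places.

Assessed value = $603,100 × 0.34 = $205,054
Taxable value = $205,054 − $98,000 = $107,054
City of Sagehill: $107,054 × 0.00263 = $281.55202
Larchfield Township: $107,054 × 0.0033 = $353.2782
Marlowe County: $107,054 × 0.00349 = $373.61846
Total tax = $1,008.44868
Effective rate = $1,008.44868 ÷ $603,100 = 0.167% of market value

0.167%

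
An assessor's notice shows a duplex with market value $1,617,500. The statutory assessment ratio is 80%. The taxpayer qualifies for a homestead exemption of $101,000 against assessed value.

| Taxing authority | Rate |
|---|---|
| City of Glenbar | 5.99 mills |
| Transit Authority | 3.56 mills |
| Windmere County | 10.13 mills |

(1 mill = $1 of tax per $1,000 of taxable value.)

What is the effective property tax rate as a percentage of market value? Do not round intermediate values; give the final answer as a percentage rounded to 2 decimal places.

Assessed value = $1,617,500 × 0.8 = $1,294,000
Taxable value = $1,294,000 − $101,000 = $1,193,000
City of Glenbar: $1,193,000 × 0.00599 = $7,146.07
Transit Authority: $1,193,000 × 0.00356 = $4,247.08
Windmere County: $1,193,000 × 0.01013 = $12,085.09
Total tax = $23,478.24
Effective rate = $23,478.24 ÷ $1,617,500 = 1.45% of market value

1.45%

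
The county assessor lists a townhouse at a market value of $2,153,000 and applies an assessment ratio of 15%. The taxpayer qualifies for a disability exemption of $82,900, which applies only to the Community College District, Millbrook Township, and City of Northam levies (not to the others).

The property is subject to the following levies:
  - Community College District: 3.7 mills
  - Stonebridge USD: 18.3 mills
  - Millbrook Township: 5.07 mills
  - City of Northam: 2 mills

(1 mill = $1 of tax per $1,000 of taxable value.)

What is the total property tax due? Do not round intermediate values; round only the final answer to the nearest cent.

$8,495.32

Assessed value = $2,153,000 × 0.15 = $322,950
Community College District: ($322,950 − $82,900) × 0.0037 = $240,050 × 0.0037 = $888.185
Stonebridge USD: $322,950 × 0.0183 = $5,909.985
Millbrook Township: ($322,950 − $82,900) × 0.00507 = $240,050 × 0.00507 = $1,217.0535
City of Northam: ($322,950 − $82,900) × 0.002 = $240,050 × 0.002 = $480.1
Total = $8,495.3235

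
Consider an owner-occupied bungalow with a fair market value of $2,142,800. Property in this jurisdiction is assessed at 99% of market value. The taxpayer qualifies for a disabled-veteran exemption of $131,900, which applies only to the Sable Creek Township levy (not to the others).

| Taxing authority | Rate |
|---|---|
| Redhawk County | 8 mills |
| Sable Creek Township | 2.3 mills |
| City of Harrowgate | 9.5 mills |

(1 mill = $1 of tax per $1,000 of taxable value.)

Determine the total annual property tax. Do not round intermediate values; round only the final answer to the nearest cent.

Assessed value = $2,142,800 × 0.99 = $2,121,372
Redhawk County: $2,121,372 × 0.008 = $16,970.976
Sable Creek Township: ($2,121,372 − $131,900) × 0.0023 = $1,989,472 × 0.0023 = $4,575.7856
City of Harrowgate: $2,121,372 × 0.0095 = $20,153.034
Total = $41,699.7956

$41,699.80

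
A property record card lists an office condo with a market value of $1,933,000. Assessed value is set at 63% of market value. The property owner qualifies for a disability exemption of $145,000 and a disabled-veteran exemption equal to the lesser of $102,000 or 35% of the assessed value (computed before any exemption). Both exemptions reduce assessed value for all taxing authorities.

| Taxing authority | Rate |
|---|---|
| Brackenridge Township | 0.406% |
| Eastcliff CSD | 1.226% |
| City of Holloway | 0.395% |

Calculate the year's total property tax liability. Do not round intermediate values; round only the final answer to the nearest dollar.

$19,678

Assessed value = $1,933,000 × 0.63 = $1,217,790
Disabled-veteran exemption = min($102,000, 35% × $1,217,790) = min($102,000, $426,226.5) = $102,000 (dollar cap binds)
Taxable value = $1,217,790 − $145,000 − $102,000 = $970,790
Brackenridge Township: $970,790 × 0.00406 = $3,941.4074
Eastcliff CSD: $970,790 × 0.01226 = $11,901.8854
City of Holloway: $970,790 × 0.00395 = $3,834.6205
Total = $19,677.9133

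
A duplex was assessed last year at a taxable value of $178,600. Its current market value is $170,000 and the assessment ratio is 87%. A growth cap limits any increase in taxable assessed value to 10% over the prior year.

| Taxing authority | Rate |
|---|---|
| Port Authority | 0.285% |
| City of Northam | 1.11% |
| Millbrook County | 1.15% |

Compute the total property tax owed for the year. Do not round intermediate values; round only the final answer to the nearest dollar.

$3,764

Uncapped assessed value = $170,000 × 0.87 = $147,900
Cap limit = $178,600 × 1.1 = $196,460
Taxable assessed value = min($147,900, $196,460) = $147,900 (cap does not bind)
Port Authority: $147,900 × 0.00285 = $421.515
City of Northam: $147,900 × 0.0111 = $1,641.69
Millbrook County: $147,900 × 0.0115 = $1,700.85
Total = $3,764.055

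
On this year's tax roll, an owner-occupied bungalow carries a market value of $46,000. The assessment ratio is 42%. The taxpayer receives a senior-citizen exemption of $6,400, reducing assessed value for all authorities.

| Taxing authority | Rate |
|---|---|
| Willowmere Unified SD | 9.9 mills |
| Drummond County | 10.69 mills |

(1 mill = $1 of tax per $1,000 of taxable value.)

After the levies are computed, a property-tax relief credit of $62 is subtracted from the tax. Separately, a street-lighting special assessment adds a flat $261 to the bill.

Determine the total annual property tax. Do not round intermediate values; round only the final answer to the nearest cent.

Assessed value = $46,000 × 0.42 = $19,320
Taxable value = $19,320 − $6,400 = $12,920
Willowmere Unified SD: $12,920 × 0.0099 = $127.908
Drummond County: $12,920 × 0.01069 = $138.1148
Levies subtotal = $266.0228
After credit = $266.0228 − $62 = $204.0228
Total = $204.0228 + $261 = $465.0228

$465.02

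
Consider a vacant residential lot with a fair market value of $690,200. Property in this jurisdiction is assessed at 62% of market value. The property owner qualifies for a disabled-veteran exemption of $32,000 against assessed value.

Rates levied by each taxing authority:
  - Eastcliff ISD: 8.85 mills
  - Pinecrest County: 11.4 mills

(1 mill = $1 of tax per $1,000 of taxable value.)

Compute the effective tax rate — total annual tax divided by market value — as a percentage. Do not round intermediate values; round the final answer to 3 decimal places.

1.162%

Assessed value = $690,200 × 0.62 = $427,924
Taxable value = $427,924 − $32,000 = $395,924
Eastcliff ISD: $395,924 × 0.00885 = $3,503.9274
Pinecrest County: $395,924 × 0.0114 = $4,513.5336
Total tax = $8,017.461
Effective rate = $8,017.461 ÷ $690,200 = 1.162% of market value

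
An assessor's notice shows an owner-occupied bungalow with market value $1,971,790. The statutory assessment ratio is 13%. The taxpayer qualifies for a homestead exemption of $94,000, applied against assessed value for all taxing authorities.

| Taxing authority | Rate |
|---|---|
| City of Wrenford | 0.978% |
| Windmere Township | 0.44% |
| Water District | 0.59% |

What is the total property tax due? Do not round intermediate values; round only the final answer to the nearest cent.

$3,259.64

Assessed value = $1,971,790 × 0.13 = $256,332.7
Taxable value = $256,332.7 − $94,000 = $162,332.7
City of Wrenford: $162,332.7 × 0.00978 = $1,587.613806
Windmere Township: $162,332.7 × 0.0044 = $714.26388
Water District: $162,332.7 × 0.0059 = $957.76293
Total = $1,587.613806 + $714.26388 + $957.76293 = $3,259.640616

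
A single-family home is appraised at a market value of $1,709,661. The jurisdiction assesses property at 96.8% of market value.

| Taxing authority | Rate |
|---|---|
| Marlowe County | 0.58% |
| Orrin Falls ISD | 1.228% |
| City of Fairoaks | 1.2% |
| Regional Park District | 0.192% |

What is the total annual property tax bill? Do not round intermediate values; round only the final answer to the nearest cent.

Assessed value = $1,709,661 × 0.968 = $1,654,951.848
Marlowe County: $1,654,951.848 × 0.0058 = $9,598.7207184
Orrin Falls ISD: $1,654,951.848 × 0.01228 = $20,322.80869344
City of Fairoaks: $1,654,951.848 × 0.012 = $19,859.422176
Regional Park District: $1,654,951.848 × 0.00192 = $3,177.50754816
Total = $9,598.7207184 + $20,322.80869344 + $19,859.422176 + $3,177.50754816 = $52,958.459136

$52,958.46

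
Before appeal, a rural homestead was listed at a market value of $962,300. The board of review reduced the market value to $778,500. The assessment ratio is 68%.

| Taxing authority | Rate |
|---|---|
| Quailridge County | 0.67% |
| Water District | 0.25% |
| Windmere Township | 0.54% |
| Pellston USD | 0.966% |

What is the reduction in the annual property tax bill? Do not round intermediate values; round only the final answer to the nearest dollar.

$3,032

Old assessed value = $962,300 × 0.68 = $654,364
New assessed value = $778,500 × 0.68 = $529,380
Combined rate = 0.0067 + 0.0025 + 0.0054 + 0.00966 = 0.02426
Old tax = $654,364 × 0.02426 = $15,874.87064
New tax = $529,380 × 0.02426 = $12,842.7588
Reduction = $15,874.87064 − $12,842.7588 = $3,032.11184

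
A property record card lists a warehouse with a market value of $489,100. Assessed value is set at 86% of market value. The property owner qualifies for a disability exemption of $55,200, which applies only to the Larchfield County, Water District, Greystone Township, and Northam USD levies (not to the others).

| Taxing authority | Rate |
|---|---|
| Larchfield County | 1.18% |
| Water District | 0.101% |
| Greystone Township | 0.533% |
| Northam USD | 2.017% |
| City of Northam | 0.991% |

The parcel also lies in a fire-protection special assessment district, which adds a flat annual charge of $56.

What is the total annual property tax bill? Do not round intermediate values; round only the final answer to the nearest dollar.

Assessed value = $489,100 × 0.86 = $420,626
Larchfield County: ($420,626 − $55,200) × 0.0118 = $365,426 × 0.0118 = $4,312.0268
Water District: ($420,626 − $55,200) × 0.00101 = $365,426 × 0.00101 = $369.08026
Greystone Township: ($420,626 − $55,200) × 0.00533 = $365,426 × 0.00533 = $1,947.72058
Northam USD: ($420,626 − $55,200) × 0.02017 = $365,426 × 0.02017 = $7,370.64242
City of Northam: $420,626 × 0.00991 = $4,168.40366
Levies subtotal = $18,167.87372
Total = $18,167.87372 + $56 = $18,223.87372

$18,224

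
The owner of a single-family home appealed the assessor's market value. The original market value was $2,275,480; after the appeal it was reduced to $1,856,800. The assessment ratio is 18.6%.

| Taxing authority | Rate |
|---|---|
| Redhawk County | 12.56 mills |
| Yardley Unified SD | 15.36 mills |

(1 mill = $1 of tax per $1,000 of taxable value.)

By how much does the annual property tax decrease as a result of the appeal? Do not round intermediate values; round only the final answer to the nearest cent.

$2,174.26

Old assessed value = $2,275,480 × 0.186 = $423,239.28
New assessed value = $1,856,800 × 0.186 = $345,364.8
Combined rate = 0.01256 + 0.01536 = 0.02792
Old tax = $423,239.28 × 0.02792 = $11,816.8406976
New tax = $345,364.8 × 0.02792 = $9,642.585216
Reduction = $11,816.8406976 − $9,642.585216 = $2,174.2554816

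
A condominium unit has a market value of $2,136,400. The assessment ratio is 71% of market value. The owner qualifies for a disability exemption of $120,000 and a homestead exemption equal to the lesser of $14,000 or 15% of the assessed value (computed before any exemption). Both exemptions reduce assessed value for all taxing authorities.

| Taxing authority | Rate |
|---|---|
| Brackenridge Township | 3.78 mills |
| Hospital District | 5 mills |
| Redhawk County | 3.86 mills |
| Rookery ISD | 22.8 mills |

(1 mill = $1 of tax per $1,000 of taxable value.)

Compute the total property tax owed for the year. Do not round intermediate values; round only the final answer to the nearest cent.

$49,007.99

Assessed value = $2,136,400 × 0.71 = $1,516,844
Homestead exemption = min($14,000, 15% × $1,516,844) = min($14,000, $227,526.6) = $14,000 (dollar cap binds)
Taxable value = $1,516,844 − $120,000 − $14,000 = $1,382,844
Brackenridge Township: $1,382,844 × 0.00378 = $5,227.15032
Hospital District: $1,382,844 × 0.005 = $6,914.22
Redhawk County: $1,382,844 × 0.00386 = $5,337.77784
Rookery ISD: $1,382,844 × 0.0228 = $31,528.8432
Total = $49,007.99136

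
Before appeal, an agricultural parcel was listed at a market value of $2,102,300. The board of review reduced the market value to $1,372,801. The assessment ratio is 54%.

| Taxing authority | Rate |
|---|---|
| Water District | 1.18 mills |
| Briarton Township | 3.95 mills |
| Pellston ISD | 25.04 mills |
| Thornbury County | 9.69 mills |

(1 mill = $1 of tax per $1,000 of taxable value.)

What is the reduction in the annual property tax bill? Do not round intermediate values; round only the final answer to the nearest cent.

Old assessed value = $2,102,300 × 0.54 = $1,135,242
New assessed value = $1,372,801 × 0.54 = $741,312.54
Combined rate = 0.00118 + 0.00395 + 0.02504 + 0.00969 = 0.03986
Old tax = $1,135,242 × 0.03986 = $45,250.74612
New tax = $741,312.54 × 0.03986 = $29,548.7178444
Reduction = $45,250.74612 − $29,548.7178444 = $15,702.0282756

$15,702.03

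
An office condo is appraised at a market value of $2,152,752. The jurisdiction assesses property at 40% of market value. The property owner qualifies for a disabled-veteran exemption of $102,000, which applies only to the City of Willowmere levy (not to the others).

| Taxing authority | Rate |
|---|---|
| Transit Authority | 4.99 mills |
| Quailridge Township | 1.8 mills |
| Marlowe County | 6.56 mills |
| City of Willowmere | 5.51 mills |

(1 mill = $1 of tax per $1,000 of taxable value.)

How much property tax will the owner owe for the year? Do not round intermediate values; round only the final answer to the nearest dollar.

Assessed value = $2,152,752 × 0.4 = $861,100.8
Transit Authority: $861,100.8 × 0.00499 = $4,296.892992
Quailridge Township: $861,100.8 × 0.0018 = $1,549.98144
Marlowe County: $861,100.8 × 0.00656 = $5,648.821248
City of Willowmere: ($861,100.8 − $102,000) × 0.00551 = $759,100.8 × 0.00551 = $4,182.645408
Total = $15,678.341088

$15,678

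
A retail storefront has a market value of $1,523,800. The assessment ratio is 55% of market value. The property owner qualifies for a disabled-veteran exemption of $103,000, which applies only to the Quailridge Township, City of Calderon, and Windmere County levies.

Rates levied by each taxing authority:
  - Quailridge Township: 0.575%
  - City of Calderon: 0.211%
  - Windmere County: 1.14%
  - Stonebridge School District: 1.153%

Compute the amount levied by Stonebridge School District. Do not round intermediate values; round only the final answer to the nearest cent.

Assessed value = $1,523,800 × 0.55 = $838,090
Stonebridge School District taxable value = $838,090 (exemption does not apply)
Stonebridge School District levy = $838,090 × 0.01153 = $9,663.1777

$9,663.18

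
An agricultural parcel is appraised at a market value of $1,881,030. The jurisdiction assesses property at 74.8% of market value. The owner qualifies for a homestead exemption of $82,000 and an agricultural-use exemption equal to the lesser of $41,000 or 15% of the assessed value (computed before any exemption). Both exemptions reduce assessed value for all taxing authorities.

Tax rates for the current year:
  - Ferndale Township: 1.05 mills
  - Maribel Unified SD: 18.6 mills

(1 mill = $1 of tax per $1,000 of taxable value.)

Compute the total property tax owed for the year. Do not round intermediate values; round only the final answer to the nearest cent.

$25,230.81

Assessed value = $1,881,030 × 0.748 = $1,407,010.44
Agricultural-use exemption = min($41,000, 15% × $1,407,010.44) = min($41,000, $211,051.566) = $41,000 (dollar cap binds)
Taxable value = $1,407,010.44 − $82,000 − $41,000 = $1,284,010.44
Ferndale Township: $1,284,010.44 × 0.00105 = $1,348.210962
Maribel Unified SD: $1,284,010.44 × 0.0186 = $23,882.594184
Total = $25,230.805146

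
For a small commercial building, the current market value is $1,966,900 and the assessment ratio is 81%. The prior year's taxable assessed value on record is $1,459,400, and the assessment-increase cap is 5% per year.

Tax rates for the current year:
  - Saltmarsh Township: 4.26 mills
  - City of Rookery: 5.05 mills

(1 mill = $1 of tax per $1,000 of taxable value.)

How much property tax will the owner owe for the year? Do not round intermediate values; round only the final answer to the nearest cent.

$14,266.36

Uncapped assessed value = $1,966,900 × 0.81 = $1,593,189
Cap limit = $1,459,400 × 1.05 = $1,532,370
Taxable assessed value = min($1,593,189, $1,532,370) = $1,532,370 (cap binds)
Saltmarsh Township: $1,532,370 × 0.00426 = $6,527.8962
City of Rookery: $1,532,370 × 0.00505 = $7,738.4685
Total = $14,266.3647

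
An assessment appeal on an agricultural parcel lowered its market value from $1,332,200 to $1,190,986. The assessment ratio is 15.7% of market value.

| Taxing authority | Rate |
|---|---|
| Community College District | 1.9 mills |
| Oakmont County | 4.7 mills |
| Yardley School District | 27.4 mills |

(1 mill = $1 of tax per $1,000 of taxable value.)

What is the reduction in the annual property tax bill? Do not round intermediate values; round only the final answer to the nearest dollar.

$754

Old assessed value = $1,332,200 × 0.157 = $209,155.4
New assessed value = $1,190,986 × 0.157 = $186,984.802
Combined rate = 0.0019 + 0.0047 + 0.0274 = 0.034
Old tax = $209,155.4 × 0.034 = $7,111.2836
New tax = $186,984.802 × 0.034 = $6,357.483268
Reduction = $7,111.2836 − $6,357.483268 = $753.800332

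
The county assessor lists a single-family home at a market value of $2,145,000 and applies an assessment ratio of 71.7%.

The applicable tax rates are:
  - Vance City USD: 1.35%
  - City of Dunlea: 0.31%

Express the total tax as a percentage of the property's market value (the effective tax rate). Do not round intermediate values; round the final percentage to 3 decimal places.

Assessed value = $2,145,000 × 0.717 = $1,537,965
Vance City USD: $1,537,965 × 0.0135 = $20,762.5275
City of Dunlea: $1,537,965 × 0.0031 = $4,767.6915
Total tax = $25,530.219
Effective rate = $25,530.219 ÷ $2,145,000 = 1.190% of market value

1.190%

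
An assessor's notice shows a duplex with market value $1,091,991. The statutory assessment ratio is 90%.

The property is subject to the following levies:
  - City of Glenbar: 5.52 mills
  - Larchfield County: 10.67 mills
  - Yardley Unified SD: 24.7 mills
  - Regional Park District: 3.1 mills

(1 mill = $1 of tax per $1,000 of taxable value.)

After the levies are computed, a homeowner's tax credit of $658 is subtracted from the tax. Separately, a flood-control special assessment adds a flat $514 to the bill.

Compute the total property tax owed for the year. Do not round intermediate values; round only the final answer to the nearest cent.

$43,089.02

Assessed value = $1,091,991 × 0.9 = $982,791.9
City of Glenbar: $982,791.9 × 0.00552 = $5,425.011288
Larchfield County: $982,791.9 × 0.01067 = $10,486.389573
Yardley Unified SD: $982,791.9 × 0.0247 = $24,274.95993
Regional Park District: $982,791.9 × 0.0031 = $3,046.65489
Levies subtotal = $43,233.015681
After credit = $43,233.015681 − $658 = $42,575.015681
Total = $42,575.015681 + $514 = $43,089.015681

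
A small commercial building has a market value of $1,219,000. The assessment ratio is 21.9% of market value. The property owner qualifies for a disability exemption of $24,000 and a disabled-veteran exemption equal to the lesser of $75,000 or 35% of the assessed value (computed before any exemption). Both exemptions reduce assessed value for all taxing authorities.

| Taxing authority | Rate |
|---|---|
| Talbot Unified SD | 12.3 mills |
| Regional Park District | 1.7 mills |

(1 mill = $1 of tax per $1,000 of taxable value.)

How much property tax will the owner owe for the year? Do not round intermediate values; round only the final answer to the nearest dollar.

$2,351

Assessed value = $1,219,000 × 0.219 = $266,961
Disabled-veteran exemption = min($75,000, 35% × $266,961) = min($75,000, $93,436.35) = $75,000 (dollar cap binds)
Taxable value = $266,961 − $24,000 − $75,000 = $167,961
Talbot Unified SD: $167,961 × 0.0123 = $2,065.9203
Regional Park District: $167,961 × 0.0017 = $285.5337
Total = $2,351.454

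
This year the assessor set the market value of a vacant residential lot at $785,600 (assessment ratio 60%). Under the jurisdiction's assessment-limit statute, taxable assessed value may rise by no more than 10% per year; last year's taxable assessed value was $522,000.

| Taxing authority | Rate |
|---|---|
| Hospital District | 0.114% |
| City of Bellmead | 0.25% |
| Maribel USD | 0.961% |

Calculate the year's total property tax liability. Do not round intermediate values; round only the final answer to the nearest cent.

Uncapped assessed value = $785,600 × 0.6 = $471,360
Cap limit = $522,000 × 1.1 = $574,200
Taxable assessed value = min($471,360, $574,200) = $471,360 (cap does not bind)
Hospital District: $471,360 × 0.00114 = $537.3504
City of Bellmead: $471,360 × 0.0025 = $1,178.4
Maribel USD: $471,360 × 0.00961 = $4,529.7696
Total = $6,245.52

$6,245.52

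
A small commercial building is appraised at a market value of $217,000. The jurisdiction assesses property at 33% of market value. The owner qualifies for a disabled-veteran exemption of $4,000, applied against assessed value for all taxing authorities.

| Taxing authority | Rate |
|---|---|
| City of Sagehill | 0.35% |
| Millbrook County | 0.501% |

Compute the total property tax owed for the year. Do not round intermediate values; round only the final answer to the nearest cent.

$575.36

Assessed value = $217,000 × 0.33 = $71,610
Taxable value = $71,610 − $4,000 = $67,610
City of Sagehill: $67,610 × 0.0035 = $236.635
Millbrook County: $67,610 × 0.00501 = $338.7261
Total = $236.635 + $338.7261 = $575.3611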